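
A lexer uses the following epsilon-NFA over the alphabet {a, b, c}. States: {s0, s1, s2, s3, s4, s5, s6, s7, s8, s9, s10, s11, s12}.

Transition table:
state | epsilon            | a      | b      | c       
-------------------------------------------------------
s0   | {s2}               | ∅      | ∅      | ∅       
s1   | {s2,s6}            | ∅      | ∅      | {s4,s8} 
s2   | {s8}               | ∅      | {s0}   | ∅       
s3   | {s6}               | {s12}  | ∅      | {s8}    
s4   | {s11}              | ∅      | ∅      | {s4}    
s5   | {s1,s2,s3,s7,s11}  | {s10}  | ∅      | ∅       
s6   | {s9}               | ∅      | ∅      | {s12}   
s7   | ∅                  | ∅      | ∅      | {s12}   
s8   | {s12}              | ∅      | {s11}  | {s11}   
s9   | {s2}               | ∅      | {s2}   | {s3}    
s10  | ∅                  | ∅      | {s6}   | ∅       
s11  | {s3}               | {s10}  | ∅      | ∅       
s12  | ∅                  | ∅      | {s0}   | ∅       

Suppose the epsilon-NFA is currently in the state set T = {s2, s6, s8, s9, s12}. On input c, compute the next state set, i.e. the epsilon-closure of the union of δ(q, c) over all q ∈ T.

s6 on c → {s12}.
s8 on c → {s11}.
s9 on c → {s3}.
No c-transition from s2, s12.
Union after reading c: {s3, s11, s12}.
Now take the epsilon-closure:
From s3 via epsilon: add s6.
From s6 via epsilon: add s9.
From s9 via epsilon: add s2.
From s2 via epsilon: add s8.
No new states can be added; the closed set is {s2, s3, s6, s8, s9, s11, s12}.

{s2, s3, s6, s8, s9, s11, s12}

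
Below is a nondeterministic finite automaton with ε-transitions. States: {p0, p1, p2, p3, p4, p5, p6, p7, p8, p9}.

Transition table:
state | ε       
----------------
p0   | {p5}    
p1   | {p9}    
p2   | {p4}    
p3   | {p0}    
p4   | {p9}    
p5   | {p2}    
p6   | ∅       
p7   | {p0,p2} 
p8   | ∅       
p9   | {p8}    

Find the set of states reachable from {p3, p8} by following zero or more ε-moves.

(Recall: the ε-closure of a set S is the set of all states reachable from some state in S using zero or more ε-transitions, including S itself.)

Start with {p3, p8}.
From p3 via ε: add p0.
From p0 via ε: add p5.
From p5 via ε: add p2.
From p2 via ε: add p4.
From p4 via ε: add p9.
No new states can be added; the closed set is {p0, p2, p3, p4, p5, p8, p9}.

{p0, p2, p3, p4, p5, p8, p9}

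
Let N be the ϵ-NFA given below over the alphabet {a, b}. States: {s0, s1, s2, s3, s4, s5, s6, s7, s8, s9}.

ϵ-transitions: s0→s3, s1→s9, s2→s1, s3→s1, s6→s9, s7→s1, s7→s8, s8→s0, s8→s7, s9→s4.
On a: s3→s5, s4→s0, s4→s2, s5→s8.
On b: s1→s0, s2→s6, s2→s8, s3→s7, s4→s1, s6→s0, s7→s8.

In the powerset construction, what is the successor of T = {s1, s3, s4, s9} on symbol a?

s3 on a → {s5}.
s4 on a → {s0, s2}.
No a-transition from s1, s9.
Union after reading a: {s0, s2, s5}.
Now take the ϵ-closure:
From s0 via ϵ: add s3.
From s2 via ϵ: add s1.
From s1 via ϵ: add s9.
From s9 via ϵ: add s4.
No new states can be added; the closed set is {s0, s1, s2, s3, s4, s5, s9}.

{s0, s1, s2, s3, s4, s5, s9}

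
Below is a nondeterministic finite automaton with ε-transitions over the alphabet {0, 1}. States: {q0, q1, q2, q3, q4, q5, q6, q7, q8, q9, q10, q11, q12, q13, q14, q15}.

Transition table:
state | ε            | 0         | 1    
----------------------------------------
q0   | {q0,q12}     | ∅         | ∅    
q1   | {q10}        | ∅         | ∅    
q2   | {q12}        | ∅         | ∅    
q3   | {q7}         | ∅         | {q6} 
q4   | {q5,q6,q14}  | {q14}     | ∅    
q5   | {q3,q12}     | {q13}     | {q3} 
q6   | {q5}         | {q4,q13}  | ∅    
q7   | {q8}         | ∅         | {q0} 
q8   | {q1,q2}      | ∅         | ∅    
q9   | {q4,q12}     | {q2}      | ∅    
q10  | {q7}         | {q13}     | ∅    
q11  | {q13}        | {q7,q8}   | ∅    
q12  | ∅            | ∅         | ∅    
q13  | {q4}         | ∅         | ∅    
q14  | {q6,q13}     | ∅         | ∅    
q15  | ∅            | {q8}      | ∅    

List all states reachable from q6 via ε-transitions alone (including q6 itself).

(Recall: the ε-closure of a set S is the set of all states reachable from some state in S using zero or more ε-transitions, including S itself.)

Start with {q6}.
From q6 via ε: add q5.
From q5 via ε: add q3, q12.
From q3 via ε: add q7.
From q7 via ε: add q8.
From q8 via ε: add q1, q2.
From q1 via ε: add q10.
No new states can be added; the closed set is {q1, q2, q3, q5, q6, q7, q8, q10, q12}.

{q1, q2, q3, q5, q6, q7, q8, q10, q12}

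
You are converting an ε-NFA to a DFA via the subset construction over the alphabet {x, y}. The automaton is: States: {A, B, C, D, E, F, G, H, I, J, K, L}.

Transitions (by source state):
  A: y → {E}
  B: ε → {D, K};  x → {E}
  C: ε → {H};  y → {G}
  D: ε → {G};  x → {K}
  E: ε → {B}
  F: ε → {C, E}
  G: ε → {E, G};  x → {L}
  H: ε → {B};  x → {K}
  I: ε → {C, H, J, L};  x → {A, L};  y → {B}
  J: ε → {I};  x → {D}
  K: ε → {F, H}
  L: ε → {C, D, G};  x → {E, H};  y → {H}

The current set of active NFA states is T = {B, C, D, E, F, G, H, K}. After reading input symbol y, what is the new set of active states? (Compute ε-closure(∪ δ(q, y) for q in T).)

{B, C, D, E, F, G, H, K}

C on y → {G}.
No y-transition from B, D, E, F, G, H, K.
Union after reading y: {G}.
Now take the ε-closure:
From G via ε: add E.
From E via ε: add B.
From B via ε: add D, K.
From K via ε: add F, H.
From F via ε: add C.
No new states can be added; the closed set is {B, C, D, E, F, G, H, K}.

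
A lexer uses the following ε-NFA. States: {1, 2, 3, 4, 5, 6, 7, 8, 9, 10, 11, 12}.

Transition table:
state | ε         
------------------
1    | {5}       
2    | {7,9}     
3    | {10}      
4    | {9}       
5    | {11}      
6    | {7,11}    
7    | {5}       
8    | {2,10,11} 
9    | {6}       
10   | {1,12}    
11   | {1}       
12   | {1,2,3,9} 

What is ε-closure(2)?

{1, 2, 5, 6, 7, 9, 11}

Start with {2}.
From 2 via ε: add 7, 9.
From 7 via ε: add 5.
From 9 via ε: add 6.
From 5 via ε: add 11.
From 11 via ε: add 1.
No new states can be added; the closed set is {1, 2, 5, 6, 7, 9, 11}.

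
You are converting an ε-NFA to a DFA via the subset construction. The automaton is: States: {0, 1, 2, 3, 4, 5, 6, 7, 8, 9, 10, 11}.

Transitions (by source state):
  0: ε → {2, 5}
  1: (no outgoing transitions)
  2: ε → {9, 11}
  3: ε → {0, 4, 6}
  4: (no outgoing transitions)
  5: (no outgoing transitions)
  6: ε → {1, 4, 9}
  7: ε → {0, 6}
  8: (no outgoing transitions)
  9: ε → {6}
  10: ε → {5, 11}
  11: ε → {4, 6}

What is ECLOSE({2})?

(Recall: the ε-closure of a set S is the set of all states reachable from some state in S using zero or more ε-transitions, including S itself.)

{1, 2, 4, 6, 9, 11}

Start with {2}.
From 2 via ε: add 9, 11.
From 9 via ε: add 6.
From 11 via ε: add 4.
From 6 via ε: add 1.
No new states can be added; the closed set is {1, 2, 4, 6, 9, 11}.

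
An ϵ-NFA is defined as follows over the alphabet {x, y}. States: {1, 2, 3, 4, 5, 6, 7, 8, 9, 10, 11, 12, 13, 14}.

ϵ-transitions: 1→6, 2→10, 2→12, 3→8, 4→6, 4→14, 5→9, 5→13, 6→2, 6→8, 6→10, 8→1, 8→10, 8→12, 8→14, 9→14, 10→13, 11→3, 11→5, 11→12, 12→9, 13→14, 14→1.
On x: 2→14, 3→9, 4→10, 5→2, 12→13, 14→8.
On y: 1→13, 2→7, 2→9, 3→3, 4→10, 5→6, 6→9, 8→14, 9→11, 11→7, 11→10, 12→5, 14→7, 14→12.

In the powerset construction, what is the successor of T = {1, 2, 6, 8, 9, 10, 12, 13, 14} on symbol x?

{1, 2, 6, 8, 9, 10, 12, 13, 14}

2 on x → {14}.
12 on x → {13}.
14 on x → {8}.
No x-transition from 1, 6, 8, 9, 10, 13.
Union after reading x: {8, 13, 14}.
Now take the ϵ-closure:
From 8 via ϵ: add 1, 10, 12.
From 1 via ϵ: add 6.
From 12 via ϵ: add 9.
From 6 via ϵ: add 2.
No new states can be added; the closed set is {1, 2, 6, 8, 9, 10, 12, 13, 14}.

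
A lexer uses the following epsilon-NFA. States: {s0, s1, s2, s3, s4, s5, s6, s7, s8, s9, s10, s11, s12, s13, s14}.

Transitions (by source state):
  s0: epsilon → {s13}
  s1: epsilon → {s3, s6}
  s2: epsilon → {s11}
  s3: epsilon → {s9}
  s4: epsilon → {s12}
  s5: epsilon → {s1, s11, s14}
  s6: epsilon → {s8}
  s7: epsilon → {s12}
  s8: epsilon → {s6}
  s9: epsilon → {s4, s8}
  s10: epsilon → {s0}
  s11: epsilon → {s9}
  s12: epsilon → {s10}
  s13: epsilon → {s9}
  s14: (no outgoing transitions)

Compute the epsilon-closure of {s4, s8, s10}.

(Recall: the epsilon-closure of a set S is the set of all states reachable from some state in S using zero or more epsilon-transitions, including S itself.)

Start with {s4, s8, s10}.
From s4 via epsilon: add s12.
From s8 via epsilon: add s6.
From s10 via epsilon: add s0.
From s0 via epsilon: add s13.
From s13 via epsilon: add s9.
No new states can be added; the closed set is {s0, s4, s6, s8, s9, s10, s12, s13}.

{s0, s4, s6, s8, s9, s10, s12, s13}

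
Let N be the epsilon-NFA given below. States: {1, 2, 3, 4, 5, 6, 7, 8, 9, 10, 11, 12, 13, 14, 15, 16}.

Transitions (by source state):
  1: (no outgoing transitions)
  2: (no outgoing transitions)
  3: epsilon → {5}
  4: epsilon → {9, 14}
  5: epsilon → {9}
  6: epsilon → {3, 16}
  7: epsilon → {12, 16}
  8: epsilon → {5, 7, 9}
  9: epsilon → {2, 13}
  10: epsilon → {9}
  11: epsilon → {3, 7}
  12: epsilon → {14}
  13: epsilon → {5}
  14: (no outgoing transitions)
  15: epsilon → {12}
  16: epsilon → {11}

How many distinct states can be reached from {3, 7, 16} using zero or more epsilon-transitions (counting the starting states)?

10

Start with {3, 7, 16}.
From 3 via epsilon: add 5.
From 7 via epsilon: add 12.
From 16 via epsilon: add 11.
From 5 via epsilon: add 9.
From 12 via epsilon: add 14.
From 9 via epsilon: add 2, 13.
epsilon-closure = {2, 3, 5, 7, 9, 11, 12, 13, 14, 16}, which has 10 states.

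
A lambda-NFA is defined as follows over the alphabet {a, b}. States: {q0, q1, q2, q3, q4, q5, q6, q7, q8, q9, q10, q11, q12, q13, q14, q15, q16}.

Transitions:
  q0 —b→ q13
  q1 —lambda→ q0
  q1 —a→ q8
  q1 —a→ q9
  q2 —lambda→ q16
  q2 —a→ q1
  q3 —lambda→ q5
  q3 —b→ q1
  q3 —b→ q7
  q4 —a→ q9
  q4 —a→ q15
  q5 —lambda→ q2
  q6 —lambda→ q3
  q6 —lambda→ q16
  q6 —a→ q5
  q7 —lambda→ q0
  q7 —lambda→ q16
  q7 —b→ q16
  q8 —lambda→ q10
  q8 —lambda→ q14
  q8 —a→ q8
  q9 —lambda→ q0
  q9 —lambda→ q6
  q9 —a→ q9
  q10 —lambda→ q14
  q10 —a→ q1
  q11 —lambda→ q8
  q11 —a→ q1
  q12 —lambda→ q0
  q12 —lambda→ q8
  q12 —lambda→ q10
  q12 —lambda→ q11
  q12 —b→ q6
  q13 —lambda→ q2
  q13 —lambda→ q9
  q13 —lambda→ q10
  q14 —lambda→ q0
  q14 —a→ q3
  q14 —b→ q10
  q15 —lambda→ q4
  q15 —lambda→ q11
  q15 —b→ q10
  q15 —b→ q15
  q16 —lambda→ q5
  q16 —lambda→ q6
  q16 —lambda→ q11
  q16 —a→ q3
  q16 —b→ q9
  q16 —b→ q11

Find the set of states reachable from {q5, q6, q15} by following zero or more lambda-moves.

{q0, q2, q3, q4, q5, q6, q8, q10, q11, q14, q15, q16}

Start with {q5, q6, q15}.
From q5 via lambda: add q2.
From q6 via lambda: add q3, q16.
From q15 via lambda: add q4, q11.
From q11 via lambda: add q8.
From q8 via lambda: add q10, q14.
From q14 via lambda: add q0.
No new states can be added; the closed set is {q0, q2, q3, q4, q5, q6, q8, q10, q11, q14, q15, q16}.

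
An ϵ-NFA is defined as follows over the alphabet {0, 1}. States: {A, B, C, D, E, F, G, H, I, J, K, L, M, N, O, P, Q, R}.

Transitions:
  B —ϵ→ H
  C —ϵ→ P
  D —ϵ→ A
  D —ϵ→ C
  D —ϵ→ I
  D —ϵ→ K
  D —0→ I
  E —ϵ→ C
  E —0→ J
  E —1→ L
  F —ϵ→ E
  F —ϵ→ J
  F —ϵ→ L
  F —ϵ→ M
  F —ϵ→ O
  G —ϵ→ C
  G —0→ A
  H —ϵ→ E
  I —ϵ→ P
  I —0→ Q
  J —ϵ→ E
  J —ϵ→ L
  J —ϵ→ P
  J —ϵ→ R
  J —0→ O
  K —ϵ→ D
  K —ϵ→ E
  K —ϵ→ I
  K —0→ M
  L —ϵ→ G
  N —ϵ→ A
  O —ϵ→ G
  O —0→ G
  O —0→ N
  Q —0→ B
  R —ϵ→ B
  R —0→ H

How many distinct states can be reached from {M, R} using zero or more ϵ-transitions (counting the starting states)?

Start with {M, R}.
From R via ϵ: add B.
From B via ϵ: add H.
From H via ϵ: add E.
From E via ϵ: add C.
From C via ϵ: add P.
ϵ-closure = {B, C, E, H, M, P, R}, which has 7 states.

7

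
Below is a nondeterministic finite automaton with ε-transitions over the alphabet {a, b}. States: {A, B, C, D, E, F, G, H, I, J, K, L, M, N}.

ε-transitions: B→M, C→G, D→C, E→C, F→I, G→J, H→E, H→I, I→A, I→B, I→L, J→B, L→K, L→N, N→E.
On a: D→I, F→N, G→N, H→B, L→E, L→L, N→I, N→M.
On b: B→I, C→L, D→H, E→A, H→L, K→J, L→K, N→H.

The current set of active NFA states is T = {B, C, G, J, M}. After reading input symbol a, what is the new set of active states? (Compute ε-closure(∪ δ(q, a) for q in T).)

G on a → {N}.
No a-transition from B, C, J, M.
Union after reading a: {N}.
Now take the ε-closure:
From N via ε: add E.
From E via ε: add C.
From C via ε: add G.
From G via ε: add J.
From J via ε: add B.
From B via ε: add M.
No new states can be added; the closed set is {B, C, E, G, J, M, N}.

{B, C, E, G, J, M, N}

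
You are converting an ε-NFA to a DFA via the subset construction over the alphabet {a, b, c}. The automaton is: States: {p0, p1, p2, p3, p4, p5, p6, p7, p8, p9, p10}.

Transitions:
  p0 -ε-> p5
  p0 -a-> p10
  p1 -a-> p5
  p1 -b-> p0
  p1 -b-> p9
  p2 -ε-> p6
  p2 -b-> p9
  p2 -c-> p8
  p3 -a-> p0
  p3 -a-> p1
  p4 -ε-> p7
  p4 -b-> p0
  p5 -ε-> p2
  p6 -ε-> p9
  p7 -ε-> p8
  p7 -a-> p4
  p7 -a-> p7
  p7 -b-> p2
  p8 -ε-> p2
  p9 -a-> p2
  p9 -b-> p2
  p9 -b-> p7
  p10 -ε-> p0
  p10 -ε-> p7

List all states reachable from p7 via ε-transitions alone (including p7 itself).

Start with {p7}.
From p7 via ε: add p8.
From p8 via ε: add p2.
From p2 via ε: add p6.
From p6 via ε: add p9.
No new states can be added; the closed set is {p2, p6, p7, p8, p9}.

{p2, p6, p7, p8, p9}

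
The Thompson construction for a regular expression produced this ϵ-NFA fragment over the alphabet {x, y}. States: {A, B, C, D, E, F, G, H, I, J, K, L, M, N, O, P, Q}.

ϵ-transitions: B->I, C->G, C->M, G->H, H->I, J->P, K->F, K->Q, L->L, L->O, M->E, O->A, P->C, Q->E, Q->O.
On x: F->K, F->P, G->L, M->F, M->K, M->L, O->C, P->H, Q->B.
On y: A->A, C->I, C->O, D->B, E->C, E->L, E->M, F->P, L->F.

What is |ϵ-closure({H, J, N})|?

9

Start with {H, J, N}.
From H via ϵ: add I.
From J via ϵ: add P.
From P via ϵ: add C.
From C via ϵ: add G, M.
From M via ϵ: add E.
ϵ-closure = {C, E, G, H, I, J, M, N, P}, which has 9 states.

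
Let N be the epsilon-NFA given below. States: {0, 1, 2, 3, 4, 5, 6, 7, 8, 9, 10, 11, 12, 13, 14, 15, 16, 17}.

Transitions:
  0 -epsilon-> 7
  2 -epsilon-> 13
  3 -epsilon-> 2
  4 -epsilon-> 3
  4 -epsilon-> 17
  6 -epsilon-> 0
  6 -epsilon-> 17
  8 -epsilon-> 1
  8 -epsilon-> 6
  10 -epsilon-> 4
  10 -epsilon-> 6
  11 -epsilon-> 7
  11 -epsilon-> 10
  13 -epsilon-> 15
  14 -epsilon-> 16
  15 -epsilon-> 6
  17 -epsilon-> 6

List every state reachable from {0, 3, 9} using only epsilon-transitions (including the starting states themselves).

Start with {0, 3, 9}.
From 0 via epsilon: add 7.
From 3 via epsilon: add 2.
From 2 via epsilon: add 13.
From 13 via epsilon: add 15.
From 15 via epsilon: add 6.
From 6 via epsilon: add 17.
No new states can be added; the closed set is {0, 2, 3, 6, 7, 9, 13, 15, 17}.

{0, 2, 3, 6, 7, 9, 13, 15, 17}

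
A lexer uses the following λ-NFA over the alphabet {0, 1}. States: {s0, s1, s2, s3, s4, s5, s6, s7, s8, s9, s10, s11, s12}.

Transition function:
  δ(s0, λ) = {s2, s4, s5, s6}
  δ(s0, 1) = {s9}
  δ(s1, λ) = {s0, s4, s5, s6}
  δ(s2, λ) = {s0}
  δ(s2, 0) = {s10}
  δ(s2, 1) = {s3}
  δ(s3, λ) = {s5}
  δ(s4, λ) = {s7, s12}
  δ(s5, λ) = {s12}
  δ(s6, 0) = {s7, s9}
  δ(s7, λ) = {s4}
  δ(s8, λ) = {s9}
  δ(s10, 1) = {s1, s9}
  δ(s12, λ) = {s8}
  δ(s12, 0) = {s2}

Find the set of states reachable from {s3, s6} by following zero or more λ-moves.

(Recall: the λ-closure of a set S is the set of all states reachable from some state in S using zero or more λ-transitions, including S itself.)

{s3, s5, s6, s8, s9, s12}

Start with {s3, s6}.
From s3 via λ: add s5.
From s5 via λ: add s12.
From s12 via λ: add s8.
From s8 via λ: add s9.
No new states can be added; the closed set is {s3, s5, s6, s8, s9, s12}.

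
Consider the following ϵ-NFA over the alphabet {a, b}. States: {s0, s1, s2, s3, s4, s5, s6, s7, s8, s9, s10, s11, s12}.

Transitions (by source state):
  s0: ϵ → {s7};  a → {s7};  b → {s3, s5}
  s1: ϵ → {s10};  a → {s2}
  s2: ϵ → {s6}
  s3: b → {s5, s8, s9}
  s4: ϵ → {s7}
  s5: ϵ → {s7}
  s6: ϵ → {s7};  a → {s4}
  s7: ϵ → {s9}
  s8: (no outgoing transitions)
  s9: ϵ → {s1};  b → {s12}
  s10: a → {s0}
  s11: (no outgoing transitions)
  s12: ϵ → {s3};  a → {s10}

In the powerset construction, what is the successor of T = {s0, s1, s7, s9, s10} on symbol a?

s0 on a → {s7}.
s1 on a → {s2}.
s10 on a → {s0}.
No a-transition from s7, s9.
Union after reading a: {s0, s2, s7}.
Now take the ϵ-closure:
From s2 via ϵ: add s6.
From s7 via ϵ: add s9.
From s9 via ϵ: add s1.
From s1 via ϵ: add s10.
No new states can be added; the closed set is {s0, s1, s2, s6, s7, s9, s10}.

{s0, s1, s2, s6, s7, s9, s10}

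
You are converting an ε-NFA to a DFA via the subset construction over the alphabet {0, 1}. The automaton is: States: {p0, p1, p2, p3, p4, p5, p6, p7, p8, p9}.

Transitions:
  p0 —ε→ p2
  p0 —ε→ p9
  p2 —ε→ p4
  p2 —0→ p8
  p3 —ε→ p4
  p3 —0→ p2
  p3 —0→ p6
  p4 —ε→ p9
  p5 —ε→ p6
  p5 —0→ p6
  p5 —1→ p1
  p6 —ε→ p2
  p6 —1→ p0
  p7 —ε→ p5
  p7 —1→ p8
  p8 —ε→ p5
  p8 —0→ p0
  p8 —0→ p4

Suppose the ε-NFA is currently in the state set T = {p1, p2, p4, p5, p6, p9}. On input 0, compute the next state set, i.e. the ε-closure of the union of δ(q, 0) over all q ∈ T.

p2 on 0 → {p8}.
p5 on 0 → {p6}.
No 0-transition from p1, p4, p6, p9.
Union after reading 0: {p6, p8}.
Now take the ε-closure:
From p6 via ε: add p2.
From p8 via ε: add p5.
From p2 via ε: add p4.
From p4 via ε: add p9.
No new states can be added; the closed set is {p2, p4, p5, p6, p8, p9}.

{p2, p4, p5, p6, p8, p9}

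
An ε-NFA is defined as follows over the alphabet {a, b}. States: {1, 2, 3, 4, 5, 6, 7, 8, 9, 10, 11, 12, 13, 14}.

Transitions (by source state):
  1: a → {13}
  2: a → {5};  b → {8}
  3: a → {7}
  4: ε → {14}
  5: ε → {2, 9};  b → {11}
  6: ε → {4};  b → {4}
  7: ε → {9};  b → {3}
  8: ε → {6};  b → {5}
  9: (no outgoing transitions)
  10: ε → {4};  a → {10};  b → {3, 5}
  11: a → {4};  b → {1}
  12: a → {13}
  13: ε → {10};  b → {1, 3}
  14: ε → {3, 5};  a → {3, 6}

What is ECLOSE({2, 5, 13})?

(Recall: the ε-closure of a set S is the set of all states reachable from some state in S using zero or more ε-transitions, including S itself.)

Start with {2, 5, 13}.
From 5 via ε: add 9.
From 13 via ε: add 10.
From 10 via ε: add 4.
From 4 via ε: add 14.
From 14 via ε: add 3.
No new states can be added; the closed set is {2, 3, 4, 5, 9, 10, 13, 14}.

{2, 3, 4, 5, 9, 10, 13, 14}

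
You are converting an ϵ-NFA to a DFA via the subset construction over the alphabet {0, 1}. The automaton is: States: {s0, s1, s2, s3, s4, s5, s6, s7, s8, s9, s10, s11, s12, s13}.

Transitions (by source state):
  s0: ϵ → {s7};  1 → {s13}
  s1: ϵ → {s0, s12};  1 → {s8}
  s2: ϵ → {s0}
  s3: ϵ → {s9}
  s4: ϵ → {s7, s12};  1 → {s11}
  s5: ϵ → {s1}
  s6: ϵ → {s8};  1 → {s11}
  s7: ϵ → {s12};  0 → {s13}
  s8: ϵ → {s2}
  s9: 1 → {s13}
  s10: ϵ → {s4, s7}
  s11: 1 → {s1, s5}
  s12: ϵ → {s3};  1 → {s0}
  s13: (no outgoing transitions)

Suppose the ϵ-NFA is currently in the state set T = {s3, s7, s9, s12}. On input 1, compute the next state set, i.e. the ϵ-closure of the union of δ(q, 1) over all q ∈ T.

{s0, s3, s7, s9, s12, s13}

s9 on 1 → {s13}.
s12 on 1 → {s0}.
No 1-transition from s3, s7.
Union after reading 1: {s0, s13}.
Now take the ϵ-closure:
From s0 via ϵ: add s7.
From s7 via ϵ: add s12.
From s12 via ϵ: add s3.
From s3 via ϵ: add s9.
No new states can be added; the closed set is {s0, s3, s7, s9, s12, s13}.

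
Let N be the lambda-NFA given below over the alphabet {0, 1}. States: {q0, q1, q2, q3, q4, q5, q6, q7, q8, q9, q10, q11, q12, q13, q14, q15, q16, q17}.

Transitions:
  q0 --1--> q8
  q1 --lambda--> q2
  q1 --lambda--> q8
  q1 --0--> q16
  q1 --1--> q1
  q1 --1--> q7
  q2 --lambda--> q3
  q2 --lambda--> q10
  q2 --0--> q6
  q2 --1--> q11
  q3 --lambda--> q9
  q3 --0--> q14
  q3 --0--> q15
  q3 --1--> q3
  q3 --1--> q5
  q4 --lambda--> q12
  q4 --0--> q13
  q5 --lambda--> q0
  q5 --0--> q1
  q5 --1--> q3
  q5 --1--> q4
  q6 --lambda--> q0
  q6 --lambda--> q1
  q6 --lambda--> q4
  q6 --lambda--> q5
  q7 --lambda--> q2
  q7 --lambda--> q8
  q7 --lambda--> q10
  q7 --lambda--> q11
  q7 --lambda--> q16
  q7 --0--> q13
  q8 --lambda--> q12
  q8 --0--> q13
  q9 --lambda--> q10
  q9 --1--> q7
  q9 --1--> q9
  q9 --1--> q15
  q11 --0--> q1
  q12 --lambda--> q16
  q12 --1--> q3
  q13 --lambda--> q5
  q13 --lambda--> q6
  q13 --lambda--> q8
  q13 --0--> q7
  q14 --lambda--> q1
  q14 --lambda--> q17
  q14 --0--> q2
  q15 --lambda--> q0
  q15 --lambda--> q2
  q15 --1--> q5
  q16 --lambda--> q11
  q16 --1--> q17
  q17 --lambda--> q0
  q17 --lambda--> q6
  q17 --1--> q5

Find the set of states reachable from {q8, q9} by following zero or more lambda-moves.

{q8, q9, q10, q11, q12, q16}

Start with {q8, q9}.
From q8 via lambda: add q12.
From q9 via lambda: add q10.
From q12 via lambda: add q16.
From q16 via lambda: add q11.
No new states can be added; the closed set is {q8, q9, q10, q11, q12, q16}.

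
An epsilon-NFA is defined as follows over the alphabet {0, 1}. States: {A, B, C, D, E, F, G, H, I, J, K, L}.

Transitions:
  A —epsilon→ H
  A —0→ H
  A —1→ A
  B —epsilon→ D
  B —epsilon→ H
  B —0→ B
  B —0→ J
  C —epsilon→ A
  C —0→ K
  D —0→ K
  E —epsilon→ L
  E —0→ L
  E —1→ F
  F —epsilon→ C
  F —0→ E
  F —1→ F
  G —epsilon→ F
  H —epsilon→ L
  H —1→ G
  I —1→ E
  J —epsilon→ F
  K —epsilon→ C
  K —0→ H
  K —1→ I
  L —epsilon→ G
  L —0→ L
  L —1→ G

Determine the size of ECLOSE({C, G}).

6

Start with {C, G}.
From C via epsilon: add A.
From G via epsilon: add F.
From A via epsilon: add H.
From H via epsilon: add L.
epsilon-closure = {A, C, F, G, H, L}, which has 6 states.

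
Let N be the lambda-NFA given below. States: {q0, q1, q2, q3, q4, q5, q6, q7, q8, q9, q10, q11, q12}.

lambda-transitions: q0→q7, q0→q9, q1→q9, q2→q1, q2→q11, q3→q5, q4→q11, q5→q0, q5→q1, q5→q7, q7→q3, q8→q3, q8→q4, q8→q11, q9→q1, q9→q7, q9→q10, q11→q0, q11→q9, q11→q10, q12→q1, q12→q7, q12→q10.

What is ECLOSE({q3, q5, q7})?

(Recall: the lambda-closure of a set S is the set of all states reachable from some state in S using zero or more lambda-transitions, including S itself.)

Start with {q3, q5, q7}.
From q5 via lambda: add q0, q1.
From q0 via lambda: add q9.
From q9 via lambda: add q10.
No new states can be added; the closed set is {q0, q1, q3, q5, q7, q9, q10}.

{q0, q1, q3, q5, q7, q9, q10}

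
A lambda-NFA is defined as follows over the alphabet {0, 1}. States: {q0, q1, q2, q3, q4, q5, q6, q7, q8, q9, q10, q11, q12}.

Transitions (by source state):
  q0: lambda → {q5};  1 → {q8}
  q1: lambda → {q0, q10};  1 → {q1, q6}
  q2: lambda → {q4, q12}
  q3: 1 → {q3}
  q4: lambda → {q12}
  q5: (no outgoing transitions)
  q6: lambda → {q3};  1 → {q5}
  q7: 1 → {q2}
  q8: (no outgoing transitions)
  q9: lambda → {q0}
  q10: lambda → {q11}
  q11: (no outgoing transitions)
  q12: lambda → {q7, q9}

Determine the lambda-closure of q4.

{q0, q4, q5, q7, q9, q12}

Start with {q4}.
From q4 via lambda: add q12.
From q12 via lambda: add q7, q9.
From q9 via lambda: add q0.
From q0 via lambda: add q5.
No new states can be added; the closed set is {q0, q4, q5, q7, q9, q12}.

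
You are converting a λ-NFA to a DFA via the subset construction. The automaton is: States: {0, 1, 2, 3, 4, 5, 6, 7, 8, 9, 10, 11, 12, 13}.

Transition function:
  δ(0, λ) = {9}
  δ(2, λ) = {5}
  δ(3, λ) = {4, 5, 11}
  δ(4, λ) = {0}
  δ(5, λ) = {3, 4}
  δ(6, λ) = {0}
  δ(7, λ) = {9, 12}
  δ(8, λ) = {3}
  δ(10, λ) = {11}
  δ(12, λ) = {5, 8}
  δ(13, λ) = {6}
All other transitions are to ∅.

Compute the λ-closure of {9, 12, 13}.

Start with {9, 12, 13}.
From 12 via λ: add 5, 8.
From 13 via λ: add 6.
From 5 via λ: add 3, 4.
From 6 via λ: add 0.
From 3 via λ: add 11.
No new states can be added; the closed set is {0, 3, 4, 5, 6, 8, 9, 11, 12, 13}.

{0, 3, 4, 5, 6, 8, 9, 11, 12, 13}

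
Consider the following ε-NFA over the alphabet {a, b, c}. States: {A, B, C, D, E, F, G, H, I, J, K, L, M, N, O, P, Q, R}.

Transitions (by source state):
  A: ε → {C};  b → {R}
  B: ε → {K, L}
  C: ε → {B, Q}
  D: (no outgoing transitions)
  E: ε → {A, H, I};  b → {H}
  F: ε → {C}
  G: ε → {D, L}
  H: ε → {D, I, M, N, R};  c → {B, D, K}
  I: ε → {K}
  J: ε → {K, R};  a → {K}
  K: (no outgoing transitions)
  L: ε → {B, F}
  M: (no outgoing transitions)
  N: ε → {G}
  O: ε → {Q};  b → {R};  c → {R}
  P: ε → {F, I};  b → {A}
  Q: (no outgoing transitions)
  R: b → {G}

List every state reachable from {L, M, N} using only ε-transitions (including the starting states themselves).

{B, C, D, F, G, K, L, M, N, Q}

Start with {L, M, N}.
From L via ε: add B, F.
From N via ε: add G.
From B via ε: add K.
From F via ε: add C.
From G via ε: add D.
From C via ε: add Q.
No new states can be added; the closed set is {B, C, D, F, G, K, L, M, N, Q}.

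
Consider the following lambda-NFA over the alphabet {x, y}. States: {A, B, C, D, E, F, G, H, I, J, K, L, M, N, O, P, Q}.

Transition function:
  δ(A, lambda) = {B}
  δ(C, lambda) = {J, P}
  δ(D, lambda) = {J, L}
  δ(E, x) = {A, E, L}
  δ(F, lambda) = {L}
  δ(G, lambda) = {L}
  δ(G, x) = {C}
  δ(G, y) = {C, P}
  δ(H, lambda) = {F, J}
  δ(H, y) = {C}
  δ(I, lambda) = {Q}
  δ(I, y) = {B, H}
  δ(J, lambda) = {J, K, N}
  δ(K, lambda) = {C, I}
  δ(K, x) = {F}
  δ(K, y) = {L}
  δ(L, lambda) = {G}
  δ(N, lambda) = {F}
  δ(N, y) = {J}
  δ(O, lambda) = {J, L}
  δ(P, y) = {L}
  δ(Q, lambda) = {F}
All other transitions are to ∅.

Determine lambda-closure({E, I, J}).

Start with {E, I, J}.
From I via lambda: add Q.
From J via lambda: add K, N.
From K via lambda: add C.
From N via lambda: add F.
From C via lambda: add P.
From F via lambda: add L.
From L via lambda: add G.
No new states can be added; the closed set is {C, E, F, G, I, J, K, L, N, P, Q}.

{C, E, F, G, I, J, K, L, N, P, Q}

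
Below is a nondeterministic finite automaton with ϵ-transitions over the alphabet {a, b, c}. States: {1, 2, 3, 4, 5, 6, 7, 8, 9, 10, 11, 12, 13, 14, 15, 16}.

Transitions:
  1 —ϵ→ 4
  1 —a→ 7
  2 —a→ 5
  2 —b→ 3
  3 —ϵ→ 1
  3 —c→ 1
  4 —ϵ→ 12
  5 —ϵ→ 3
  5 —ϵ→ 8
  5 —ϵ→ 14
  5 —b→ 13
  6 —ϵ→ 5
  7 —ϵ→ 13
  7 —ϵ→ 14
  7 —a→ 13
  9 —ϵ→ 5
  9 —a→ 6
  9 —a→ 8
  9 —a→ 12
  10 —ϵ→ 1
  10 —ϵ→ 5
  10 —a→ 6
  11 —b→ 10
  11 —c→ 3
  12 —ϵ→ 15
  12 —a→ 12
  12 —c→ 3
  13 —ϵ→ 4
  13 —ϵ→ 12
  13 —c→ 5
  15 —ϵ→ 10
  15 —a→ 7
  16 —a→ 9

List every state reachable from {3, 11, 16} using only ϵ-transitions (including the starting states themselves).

Start with {3, 11, 16}.
From 3 via ϵ: add 1.
From 1 via ϵ: add 4.
From 4 via ϵ: add 12.
From 12 via ϵ: add 15.
From 15 via ϵ: add 10.
From 10 via ϵ: add 5.
From 5 via ϵ: add 8, 14.
No new states can be added; the closed set is {1, 3, 4, 5, 8, 10, 11, 12, 14, 15, 16}.

{1, 3, 4, 5, 8, 10, 11, 12, 14, 15, 16}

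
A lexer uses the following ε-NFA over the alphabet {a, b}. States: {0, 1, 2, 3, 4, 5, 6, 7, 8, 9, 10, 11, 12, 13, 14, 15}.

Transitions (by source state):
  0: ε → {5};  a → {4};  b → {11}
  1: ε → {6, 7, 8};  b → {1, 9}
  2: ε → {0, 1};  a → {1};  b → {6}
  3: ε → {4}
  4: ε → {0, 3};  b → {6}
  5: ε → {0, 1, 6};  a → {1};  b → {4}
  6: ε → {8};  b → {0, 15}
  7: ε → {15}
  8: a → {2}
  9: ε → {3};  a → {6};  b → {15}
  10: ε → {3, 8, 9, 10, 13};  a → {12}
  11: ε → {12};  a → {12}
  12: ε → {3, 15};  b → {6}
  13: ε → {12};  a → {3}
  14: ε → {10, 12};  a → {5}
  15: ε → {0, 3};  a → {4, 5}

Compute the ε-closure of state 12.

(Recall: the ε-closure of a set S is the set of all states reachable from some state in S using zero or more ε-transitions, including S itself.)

Start with {12}.
From 12 via ε: add 3, 15.
From 3 via ε: add 4.
From 15 via ε: add 0.
From 0 via ε: add 5.
From 5 via ε: add 1, 6.
From 1 via ε: add 7, 8.
No new states can be added; the closed set is {0, 1, 3, 4, 5, 6, 7, 8, 12, 15}.

{0, 1, 3, 4, 5, 6, 7, 8, 12, 15}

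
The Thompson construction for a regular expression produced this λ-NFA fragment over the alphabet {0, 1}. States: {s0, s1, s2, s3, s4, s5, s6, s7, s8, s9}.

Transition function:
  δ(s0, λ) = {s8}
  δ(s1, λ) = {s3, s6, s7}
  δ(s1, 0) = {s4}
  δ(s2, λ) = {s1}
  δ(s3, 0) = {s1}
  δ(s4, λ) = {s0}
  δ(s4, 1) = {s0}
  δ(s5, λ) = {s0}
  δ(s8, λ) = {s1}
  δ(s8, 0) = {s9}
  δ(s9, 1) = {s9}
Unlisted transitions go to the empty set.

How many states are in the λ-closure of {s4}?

Start with {s4}.
From s4 via λ: add s0.
From s0 via λ: add s8.
From s8 via λ: add s1.
From s1 via λ: add s3, s6, s7.
λ-closure = {s0, s1, s3, s4, s6, s7, s8}, which has 7 states.

7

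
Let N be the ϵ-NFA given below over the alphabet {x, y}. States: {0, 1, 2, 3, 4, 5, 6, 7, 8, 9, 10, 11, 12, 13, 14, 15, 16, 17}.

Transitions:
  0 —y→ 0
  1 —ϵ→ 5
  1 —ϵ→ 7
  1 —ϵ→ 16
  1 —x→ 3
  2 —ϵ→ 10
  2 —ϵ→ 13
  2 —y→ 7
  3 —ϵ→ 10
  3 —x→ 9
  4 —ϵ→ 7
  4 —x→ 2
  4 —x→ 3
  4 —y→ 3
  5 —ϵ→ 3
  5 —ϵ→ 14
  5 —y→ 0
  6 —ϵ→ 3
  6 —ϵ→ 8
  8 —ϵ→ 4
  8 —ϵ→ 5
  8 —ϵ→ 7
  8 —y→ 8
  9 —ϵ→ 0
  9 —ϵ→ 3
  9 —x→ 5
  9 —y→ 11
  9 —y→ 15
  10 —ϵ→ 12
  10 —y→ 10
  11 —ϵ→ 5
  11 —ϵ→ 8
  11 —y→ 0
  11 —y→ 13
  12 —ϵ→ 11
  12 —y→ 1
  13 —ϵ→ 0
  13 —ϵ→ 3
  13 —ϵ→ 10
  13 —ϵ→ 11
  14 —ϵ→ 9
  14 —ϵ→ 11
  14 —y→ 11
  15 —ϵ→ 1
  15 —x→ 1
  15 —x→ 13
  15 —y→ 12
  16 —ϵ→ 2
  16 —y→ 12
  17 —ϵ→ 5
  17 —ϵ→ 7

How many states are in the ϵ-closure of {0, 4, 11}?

Start with {0, 4, 11}.
From 4 via ϵ: add 7.
From 11 via ϵ: add 5, 8.
From 5 via ϵ: add 3, 14.
From 3 via ϵ: add 10.
From 14 via ϵ: add 9.
From 10 via ϵ: add 12.
ϵ-closure = {0, 3, 4, 5, 7, 8, 9, 10, 11, 12, 14}, which has 11 states.

11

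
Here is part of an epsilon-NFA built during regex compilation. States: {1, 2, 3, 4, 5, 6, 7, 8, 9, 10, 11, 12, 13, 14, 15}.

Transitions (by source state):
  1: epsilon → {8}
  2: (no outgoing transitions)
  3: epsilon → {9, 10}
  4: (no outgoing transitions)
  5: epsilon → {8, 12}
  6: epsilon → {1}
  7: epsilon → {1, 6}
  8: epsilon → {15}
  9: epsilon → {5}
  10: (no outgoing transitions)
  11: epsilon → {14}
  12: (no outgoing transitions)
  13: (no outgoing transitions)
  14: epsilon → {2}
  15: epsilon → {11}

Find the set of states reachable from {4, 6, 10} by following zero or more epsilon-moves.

{1, 2, 4, 6, 8, 10, 11, 14, 15}

Start with {4, 6, 10}.
From 6 via epsilon: add 1.
From 1 via epsilon: add 8.
From 8 via epsilon: add 15.
From 15 via epsilon: add 11.
From 11 via epsilon: add 14.
From 14 via epsilon: add 2.
No new states can be added; the closed set is {1, 2, 4, 6, 8, 10, 11, 14, 15}.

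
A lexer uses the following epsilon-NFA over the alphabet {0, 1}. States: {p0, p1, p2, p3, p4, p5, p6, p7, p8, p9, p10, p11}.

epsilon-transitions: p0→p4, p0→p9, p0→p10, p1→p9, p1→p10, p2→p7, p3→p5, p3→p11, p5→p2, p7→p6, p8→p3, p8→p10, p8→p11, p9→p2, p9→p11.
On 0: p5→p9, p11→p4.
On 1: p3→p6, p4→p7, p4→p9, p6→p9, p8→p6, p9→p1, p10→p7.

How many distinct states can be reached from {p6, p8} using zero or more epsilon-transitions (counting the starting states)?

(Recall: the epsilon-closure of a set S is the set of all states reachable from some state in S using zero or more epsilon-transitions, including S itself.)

Start with {p6, p8}.
From p8 via epsilon: add p3, p10, p11.
From p3 via epsilon: add p5.
From p5 via epsilon: add p2.
From p2 via epsilon: add p7.
epsilon-closure = {p2, p3, p5, p6, p7, p8, p10, p11}, which has 8 states.

8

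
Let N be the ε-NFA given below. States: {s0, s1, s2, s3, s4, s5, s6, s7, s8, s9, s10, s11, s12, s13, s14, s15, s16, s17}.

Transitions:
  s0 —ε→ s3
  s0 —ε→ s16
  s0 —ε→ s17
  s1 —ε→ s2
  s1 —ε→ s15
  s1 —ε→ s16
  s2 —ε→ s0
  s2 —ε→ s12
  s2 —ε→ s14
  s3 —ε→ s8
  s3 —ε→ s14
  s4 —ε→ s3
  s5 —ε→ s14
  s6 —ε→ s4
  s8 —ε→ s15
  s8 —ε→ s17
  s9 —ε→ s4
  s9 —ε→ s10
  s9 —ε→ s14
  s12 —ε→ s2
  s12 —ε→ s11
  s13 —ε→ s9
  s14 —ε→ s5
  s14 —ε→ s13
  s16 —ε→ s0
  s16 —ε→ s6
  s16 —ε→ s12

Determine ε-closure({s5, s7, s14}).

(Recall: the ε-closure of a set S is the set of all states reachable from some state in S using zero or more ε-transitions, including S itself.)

Start with {s5, s7, s14}.
From s14 via ε: add s13.
From s13 via ε: add s9.
From s9 via ε: add s4, s10.
From s4 via ε: add s3.
From s3 via ε: add s8.
From s8 via ε: add s15, s17.
No new states can be added; the closed set is {s3, s4, s5, s7, s8, s9, s10, s13, s14, s15, s17}.

{s3, s4, s5, s7, s8, s9, s10, s13, s14, s15, s17}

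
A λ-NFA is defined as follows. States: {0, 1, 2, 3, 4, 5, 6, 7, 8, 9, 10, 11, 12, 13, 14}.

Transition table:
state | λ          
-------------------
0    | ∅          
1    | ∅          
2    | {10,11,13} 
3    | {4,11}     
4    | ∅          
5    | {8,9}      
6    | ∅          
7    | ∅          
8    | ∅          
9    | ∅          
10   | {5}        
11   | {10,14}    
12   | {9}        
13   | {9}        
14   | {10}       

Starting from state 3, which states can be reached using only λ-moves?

{3, 4, 5, 8, 9, 10, 11, 14}

Start with {3}.
From 3 via λ: add 4, 11.
From 11 via λ: add 10, 14.
From 10 via λ: add 5.
From 5 via λ: add 8, 9.
No new states can be added; the closed set is {3, 4, 5, 8, 9, 10, 11, 14}.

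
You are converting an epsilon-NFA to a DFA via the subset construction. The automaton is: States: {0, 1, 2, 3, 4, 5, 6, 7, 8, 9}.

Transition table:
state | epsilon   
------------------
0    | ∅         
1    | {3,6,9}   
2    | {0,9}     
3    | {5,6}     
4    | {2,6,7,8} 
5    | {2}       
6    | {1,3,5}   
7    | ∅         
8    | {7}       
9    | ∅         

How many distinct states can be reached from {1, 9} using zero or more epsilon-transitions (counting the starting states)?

Start with {1, 9}.
From 1 via epsilon: add 3, 6.
From 3 via epsilon: add 5.
From 5 via epsilon: add 2.
From 2 via epsilon: add 0.
epsilon-closure = {0, 1, 2, 3, 5, 6, 9}, which has 7 states.

7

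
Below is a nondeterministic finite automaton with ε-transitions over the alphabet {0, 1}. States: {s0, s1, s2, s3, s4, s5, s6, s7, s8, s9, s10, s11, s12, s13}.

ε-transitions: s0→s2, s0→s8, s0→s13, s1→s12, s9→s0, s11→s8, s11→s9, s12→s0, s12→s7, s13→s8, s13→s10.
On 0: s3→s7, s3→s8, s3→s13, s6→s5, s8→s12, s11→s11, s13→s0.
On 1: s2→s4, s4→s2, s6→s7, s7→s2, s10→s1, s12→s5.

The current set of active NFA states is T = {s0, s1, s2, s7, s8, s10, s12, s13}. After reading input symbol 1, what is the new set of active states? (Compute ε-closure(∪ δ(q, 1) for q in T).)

{s0, s1, s2, s4, s5, s7, s8, s10, s12, s13}

s2 on 1 → {s4}.
s7 on 1 → {s2}.
s10 on 1 → {s1}.
s12 on 1 → {s5}.
No 1-transition from s0, s1, s8, s13.
Union after reading 1: {s1, s2, s4, s5}.
Now take the ε-closure:
From s1 via ε: add s12.
From s12 via ε: add s0, s7.
From s0 via ε: add s8, s13.
From s13 via ε: add s10.
No new states can be added; the closed set is {s0, s1, s2, s4, s5, s7, s8, s10, s12, s13}.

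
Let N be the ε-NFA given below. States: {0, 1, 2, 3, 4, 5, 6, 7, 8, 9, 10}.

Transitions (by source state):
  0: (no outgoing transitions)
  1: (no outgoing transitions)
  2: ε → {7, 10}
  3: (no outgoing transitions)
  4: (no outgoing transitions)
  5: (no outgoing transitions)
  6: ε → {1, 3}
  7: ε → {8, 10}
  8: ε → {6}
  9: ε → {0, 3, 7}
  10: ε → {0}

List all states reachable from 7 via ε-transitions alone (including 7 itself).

{0, 1, 3, 6, 7, 8, 10}

Start with {7}.
From 7 via ε: add 8, 10.
From 8 via ε: add 6.
From 10 via ε: add 0.
From 6 via ε: add 1, 3.
No new states can be added; the closed set is {0, 1, 3, 6, 7, 8, 10}.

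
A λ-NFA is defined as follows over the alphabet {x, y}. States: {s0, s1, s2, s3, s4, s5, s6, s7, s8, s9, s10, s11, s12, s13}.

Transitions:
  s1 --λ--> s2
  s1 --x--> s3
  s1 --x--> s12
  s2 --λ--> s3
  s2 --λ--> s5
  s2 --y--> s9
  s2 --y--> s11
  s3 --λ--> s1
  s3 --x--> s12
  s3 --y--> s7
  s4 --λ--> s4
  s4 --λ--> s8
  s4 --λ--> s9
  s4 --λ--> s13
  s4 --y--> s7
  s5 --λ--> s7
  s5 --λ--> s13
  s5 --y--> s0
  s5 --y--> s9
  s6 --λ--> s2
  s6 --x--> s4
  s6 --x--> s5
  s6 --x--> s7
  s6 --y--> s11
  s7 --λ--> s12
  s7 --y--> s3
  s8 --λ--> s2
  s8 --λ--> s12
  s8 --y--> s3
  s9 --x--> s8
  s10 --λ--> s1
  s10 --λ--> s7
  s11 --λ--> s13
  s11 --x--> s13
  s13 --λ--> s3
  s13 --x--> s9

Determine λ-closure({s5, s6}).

{s1, s2, s3, s5, s6, s7, s12, s13}

Start with {s5, s6}.
From s5 via λ: add s7, s13.
From s6 via λ: add s2.
From s2 via λ: add s3.
From s7 via λ: add s12.
From s3 via λ: add s1.
No new states can be added; the closed set is {s1, s2, s3, s5, s6, s7, s12, s13}.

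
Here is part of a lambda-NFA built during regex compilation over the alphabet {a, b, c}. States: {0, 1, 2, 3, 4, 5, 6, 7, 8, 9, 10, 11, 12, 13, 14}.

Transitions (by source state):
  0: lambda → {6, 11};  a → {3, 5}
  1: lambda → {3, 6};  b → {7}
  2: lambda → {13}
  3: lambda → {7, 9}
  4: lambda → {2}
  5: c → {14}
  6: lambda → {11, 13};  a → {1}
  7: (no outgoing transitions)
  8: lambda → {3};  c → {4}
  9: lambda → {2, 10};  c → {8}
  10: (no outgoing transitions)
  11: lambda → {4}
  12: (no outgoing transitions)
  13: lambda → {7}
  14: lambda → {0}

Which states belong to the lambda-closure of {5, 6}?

{2, 4, 5, 6, 7, 11, 13}

Start with {5, 6}.
From 6 via lambda: add 11, 13.
From 11 via lambda: add 4.
From 13 via lambda: add 7.
From 4 via lambda: add 2.
No new states can be added; the closed set is {2, 4, 5, 6, 7, 11, 13}.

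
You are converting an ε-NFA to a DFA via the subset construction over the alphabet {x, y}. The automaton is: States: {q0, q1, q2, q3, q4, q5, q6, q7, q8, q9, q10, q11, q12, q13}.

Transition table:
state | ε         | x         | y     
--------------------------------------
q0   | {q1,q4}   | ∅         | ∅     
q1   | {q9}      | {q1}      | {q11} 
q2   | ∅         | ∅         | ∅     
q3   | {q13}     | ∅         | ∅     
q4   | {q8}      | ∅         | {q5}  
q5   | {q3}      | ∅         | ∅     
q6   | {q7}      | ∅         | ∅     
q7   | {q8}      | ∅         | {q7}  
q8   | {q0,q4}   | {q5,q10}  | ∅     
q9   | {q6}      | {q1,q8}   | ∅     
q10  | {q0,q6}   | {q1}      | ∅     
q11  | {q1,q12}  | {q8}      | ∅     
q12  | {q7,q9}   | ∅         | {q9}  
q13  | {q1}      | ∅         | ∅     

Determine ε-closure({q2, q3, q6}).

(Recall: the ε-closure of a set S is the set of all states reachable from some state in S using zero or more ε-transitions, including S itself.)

Start with {q2, q3, q6}.
From q3 via ε: add q13.
From q6 via ε: add q7.
From q7 via ε: add q8.
From q13 via ε: add q1.
From q1 via ε: add q9.
From q8 via ε: add q0, q4.
No new states can be added; the closed set is {q0, q1, q2, q3, q4, q6, q7, q8, q9, q13}.

{q0, q1, q2, q3, q4, q6, q7, q8, q9, q13}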